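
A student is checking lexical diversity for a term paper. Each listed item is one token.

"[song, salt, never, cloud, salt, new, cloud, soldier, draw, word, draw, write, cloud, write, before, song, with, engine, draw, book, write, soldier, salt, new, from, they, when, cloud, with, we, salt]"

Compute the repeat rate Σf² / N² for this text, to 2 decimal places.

0.08

Frequencies: salt:4, cloud:4, draw:3, write:3, song:2, new:2, soldier:2, with:2, never:1, word:1, before:1, engine:1, book:1, from:1, they:1, when:1, we:1
Σf² = 75; N² = 961
Repeat rate = 75 / 961 = 0.08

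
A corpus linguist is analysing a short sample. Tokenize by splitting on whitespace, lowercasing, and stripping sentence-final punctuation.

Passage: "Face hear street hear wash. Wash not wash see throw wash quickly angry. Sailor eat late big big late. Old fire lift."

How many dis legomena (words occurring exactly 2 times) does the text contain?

3

Frequencies: wash:4, hear:2, late:2, big:2, face:1, street:1, not:1, see:1, throw:1, quickly:1, angry:1, sailor:1, eat:1, old:1, fire:1, lift:1
Words with frequency 2: big, hear, late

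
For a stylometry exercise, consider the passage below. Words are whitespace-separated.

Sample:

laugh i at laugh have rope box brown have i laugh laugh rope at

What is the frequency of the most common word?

Frequencies: laugh:4, i:2, at:2, have:2, rope:2, box:1, brown:1
Most common: 'laugh' with frequency 4.

4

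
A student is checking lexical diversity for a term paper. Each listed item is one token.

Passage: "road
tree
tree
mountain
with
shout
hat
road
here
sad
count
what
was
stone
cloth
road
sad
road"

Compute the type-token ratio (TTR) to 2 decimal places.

N = 18 tokens, V = 13 types.
TTR = V / N = 13 / 18 = 0.72

0.72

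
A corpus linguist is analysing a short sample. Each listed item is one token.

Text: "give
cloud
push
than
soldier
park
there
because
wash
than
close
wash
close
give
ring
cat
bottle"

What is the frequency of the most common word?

2

Frequencies: give:2, than:2, wash:2, close:2, cloud:1, push:1, soldier:1, park:1, there:1, because:1, ring:1, cat:1, bottle:1
Most common: 'give' with frequency 2.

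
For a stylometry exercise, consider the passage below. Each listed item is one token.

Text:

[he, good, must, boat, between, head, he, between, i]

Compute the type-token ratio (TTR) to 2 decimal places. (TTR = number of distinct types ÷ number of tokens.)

N = 9 tokens, V = 7 types.
TTR = V / N = 7 / 9 = 0.78

0.78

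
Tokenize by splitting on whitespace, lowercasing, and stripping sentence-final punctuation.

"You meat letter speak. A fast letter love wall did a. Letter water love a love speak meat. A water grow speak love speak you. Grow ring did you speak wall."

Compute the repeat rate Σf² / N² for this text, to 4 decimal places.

0.1009

Frequencies: speak:5, a:4, love:4, you:3, letter:3, meat:2, wall:2, did:2, water:2, grow:2, fast:1, ring:1
Σf² = 97; N² = 961
Repeat rate = 97 / 961 = 0.1009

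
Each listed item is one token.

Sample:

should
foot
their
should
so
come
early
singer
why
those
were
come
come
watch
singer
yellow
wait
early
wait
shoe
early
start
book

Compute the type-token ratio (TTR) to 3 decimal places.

0.696

N = 23 tokens, V = 16 types.
TTR = V / N = 16 / 23 = 0.696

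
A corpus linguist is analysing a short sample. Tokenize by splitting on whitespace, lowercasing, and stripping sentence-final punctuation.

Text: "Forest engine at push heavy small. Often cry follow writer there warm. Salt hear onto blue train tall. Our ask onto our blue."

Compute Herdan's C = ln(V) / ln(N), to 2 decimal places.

N = 23, V = 20.
ln(V) = 2.995732, ln(N) = 3.135494
C = 2.995732 / 3.135494 = 0.96

0.96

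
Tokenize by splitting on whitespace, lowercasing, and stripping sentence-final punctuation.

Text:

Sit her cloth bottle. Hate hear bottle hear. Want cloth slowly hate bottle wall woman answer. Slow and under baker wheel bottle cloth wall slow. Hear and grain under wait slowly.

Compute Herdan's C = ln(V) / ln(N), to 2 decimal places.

N = 31, V = 18.
ln(V) = 2.890372, ln(N) = 3.433987
C = 2.890372 / 3.433987 = 0.84

0.84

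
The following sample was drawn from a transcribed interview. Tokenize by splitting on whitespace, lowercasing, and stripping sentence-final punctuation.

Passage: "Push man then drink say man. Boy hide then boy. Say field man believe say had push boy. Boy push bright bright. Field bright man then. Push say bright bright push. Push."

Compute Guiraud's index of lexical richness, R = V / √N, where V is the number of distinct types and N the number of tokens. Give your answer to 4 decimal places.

N = 32, V = 11.
√N = 5.656854
R = 11 / 5.656854 = 1.9445

1.9445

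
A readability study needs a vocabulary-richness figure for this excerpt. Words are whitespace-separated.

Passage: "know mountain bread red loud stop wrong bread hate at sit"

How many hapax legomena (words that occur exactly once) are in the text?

9

Frequencies: bread:2, know:1, mountain:1, red:1, loud:1, stop:1, wrong:1, hate:1, at:1, sit:1
Hapax (freq=1): at, hate, know, loud, mountain, red, sit, stop, wrong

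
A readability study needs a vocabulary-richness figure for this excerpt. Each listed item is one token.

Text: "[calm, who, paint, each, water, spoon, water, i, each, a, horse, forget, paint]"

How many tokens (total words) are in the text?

13

Tokens: calm, who, paint, each, water, spoon, water, i, each, a, horse, forget, paint
N = 13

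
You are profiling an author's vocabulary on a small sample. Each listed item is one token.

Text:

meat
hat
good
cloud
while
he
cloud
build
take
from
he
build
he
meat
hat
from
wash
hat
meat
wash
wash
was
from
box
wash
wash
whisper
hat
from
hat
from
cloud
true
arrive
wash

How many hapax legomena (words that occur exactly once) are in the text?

8

Frequencies: wash:6, hat:5, from:5, meat:3, cloud:3, he:3, build:2, good:1, while:1, take:1, was:1, box:1, whisper:1, true:1, arrive:1
Hapax (freq=1): arrive, box, good, take, true, was, while, whisper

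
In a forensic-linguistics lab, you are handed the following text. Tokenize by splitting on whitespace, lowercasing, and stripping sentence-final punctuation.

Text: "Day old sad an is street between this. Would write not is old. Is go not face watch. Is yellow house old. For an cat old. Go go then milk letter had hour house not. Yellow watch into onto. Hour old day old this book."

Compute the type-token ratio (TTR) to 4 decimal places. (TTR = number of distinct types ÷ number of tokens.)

0.5778

N = 45 tokens, V = 26 types.
TTR = V / N = 26 / 45 = 0.5778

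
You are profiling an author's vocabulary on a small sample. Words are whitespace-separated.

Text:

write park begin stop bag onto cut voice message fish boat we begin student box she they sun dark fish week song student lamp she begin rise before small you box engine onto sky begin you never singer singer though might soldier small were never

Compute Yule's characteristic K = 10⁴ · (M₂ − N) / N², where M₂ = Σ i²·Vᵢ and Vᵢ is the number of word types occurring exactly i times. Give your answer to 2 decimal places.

Frequencies: begin:4, onto:2, fish:2, student:2, box:2, she:2, small:2, you:2, never:2, singer:2, write:1, park:1, stop:1, bag:1, cut:1, voice:1, message:1, boat:1, we:1, they:1, … (13 more, each freq 1)
N = 45. Frequency spectrum: V_1=23, V_2=9, V_4=1
M₂ = 1²·23 + 2²·9 + 4²·1 = 75
K = 10000 × (75 − 45) / 45² = 148.15

148.15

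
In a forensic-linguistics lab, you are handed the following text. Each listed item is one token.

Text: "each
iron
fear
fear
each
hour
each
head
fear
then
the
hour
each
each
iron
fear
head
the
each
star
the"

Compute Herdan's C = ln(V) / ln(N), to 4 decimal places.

N = 21, V = 8.
ln(V) = 2.079442, ln(N) = 3.044522
C = 2.079442 / 3.044522 = 0.6830

0.6830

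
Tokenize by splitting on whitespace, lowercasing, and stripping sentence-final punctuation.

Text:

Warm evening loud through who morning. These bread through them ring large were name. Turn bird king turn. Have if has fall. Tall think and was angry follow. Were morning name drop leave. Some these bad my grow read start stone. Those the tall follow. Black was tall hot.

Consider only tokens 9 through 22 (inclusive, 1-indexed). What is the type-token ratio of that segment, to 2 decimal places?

0.93

Segment tokens 9–22: through, them, ring, large, were, name, turn, bird, king, turn, have, if, has, fall
Segment N = 14, segment V = 13.
TTR = 13 / 14 = 0.93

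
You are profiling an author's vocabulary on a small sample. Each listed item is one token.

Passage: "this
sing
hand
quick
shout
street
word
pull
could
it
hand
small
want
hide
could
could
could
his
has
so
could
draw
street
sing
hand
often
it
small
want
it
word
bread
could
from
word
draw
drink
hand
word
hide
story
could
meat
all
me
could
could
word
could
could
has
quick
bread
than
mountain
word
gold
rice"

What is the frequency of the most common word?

Frequencies: could:11, word:6, hand:4, it:3, sing:2, quick:2, street:2, small:2, want:2, hide:2, has:2, draw:2, bread:2, this:1, shout:1, pull:1, his:1, so:1, often:1, from:1, … (9 more, each freq 1)
Most common: 'could' with frequency 11.

11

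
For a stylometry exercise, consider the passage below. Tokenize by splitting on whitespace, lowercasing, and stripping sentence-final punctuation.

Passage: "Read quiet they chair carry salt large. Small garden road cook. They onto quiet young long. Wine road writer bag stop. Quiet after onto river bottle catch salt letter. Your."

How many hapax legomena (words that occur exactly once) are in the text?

Frequencies: quiet:3, they:2, salt:2, road:2, onto:2, read:1, chair:1, carry:1, large:1, small:1, garden:1, cook:1, young:1, long:1, wine:1, writer:1, bag:1, stop:1, after:1, river:1, … (4 more, each freq 1)
Hapax (freq=1): after, bag, bottle, carry, catch, chair, cook, garden, large, letter, long, read, river, small, stop, wine, writer, young, your

19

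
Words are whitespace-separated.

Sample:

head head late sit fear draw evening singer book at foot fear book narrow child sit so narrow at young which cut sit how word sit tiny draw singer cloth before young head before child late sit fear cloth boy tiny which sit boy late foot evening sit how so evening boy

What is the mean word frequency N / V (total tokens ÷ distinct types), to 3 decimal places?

2.364

N = 52 tokens, V = 22 types.
Mean frequency = N / V = 52 / 22 = 2.364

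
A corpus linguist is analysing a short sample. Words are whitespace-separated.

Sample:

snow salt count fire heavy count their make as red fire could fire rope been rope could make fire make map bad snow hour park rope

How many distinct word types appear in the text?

16

Distinct types: {as, bad, been, could, count, fire, heavy, hour, make, map, park, red, rope, salt, snow, their}
V = 16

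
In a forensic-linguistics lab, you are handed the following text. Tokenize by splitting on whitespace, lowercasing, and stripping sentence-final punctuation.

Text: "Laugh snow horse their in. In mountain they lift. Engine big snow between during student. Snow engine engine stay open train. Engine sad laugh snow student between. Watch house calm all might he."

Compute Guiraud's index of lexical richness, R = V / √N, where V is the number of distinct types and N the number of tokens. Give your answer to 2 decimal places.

N = 33, V = 23.
√N = 5.744563
R = 23 / 5.744563 = 4.00

4.00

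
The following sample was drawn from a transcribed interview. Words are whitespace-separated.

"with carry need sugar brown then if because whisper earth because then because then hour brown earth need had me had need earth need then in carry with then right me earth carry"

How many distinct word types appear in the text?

Distinct types: {because, brown, carry, earth, had, hour, if, in, me, need, right, sugar, then, whisper, with}
V = 15

15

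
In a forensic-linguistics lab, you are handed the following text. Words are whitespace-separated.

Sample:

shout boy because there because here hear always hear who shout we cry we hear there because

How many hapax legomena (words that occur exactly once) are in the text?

5

Frequencies: because:3, hear:3, shout:2, there:2, we:2, boy:1, here:1, always:1, who:1, cry:1
Hapax (freq=1): always, boy, cry, here, who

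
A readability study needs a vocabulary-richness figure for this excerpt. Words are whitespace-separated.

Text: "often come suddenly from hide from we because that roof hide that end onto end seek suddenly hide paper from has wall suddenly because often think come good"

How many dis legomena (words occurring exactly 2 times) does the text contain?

5

Frequencies: suddenly:3, from:3, hide:3, often:2, come:2, because:2, that:2, end:2, we:1, roof:1, onto:1, seek:1, paper:1, has:1, wall:1, think:1, good:1
Words with frequency 2: because, come, end, often, that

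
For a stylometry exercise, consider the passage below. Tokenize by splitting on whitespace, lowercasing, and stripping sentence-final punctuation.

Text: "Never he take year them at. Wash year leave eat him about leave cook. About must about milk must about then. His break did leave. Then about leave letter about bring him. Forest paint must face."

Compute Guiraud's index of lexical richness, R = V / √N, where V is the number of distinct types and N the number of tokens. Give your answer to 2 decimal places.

3.83

N = 36, V = 23.
√N = 6.000000
R = 23 / 6.000000 = 3.83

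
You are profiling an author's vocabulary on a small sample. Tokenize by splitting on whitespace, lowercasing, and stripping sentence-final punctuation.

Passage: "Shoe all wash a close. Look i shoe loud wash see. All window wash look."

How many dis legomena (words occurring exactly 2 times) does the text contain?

Frequencies: wash:3, shoe:2, all:2, look:2, a:1, close:1, i:1, loud:1, see:1, window:1
Words with frequency 2: all, look, shoe

3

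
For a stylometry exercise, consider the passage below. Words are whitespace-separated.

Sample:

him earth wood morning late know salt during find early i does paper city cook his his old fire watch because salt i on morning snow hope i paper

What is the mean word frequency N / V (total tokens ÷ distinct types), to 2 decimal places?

1.26

N = 29 tokens, V = 23 types.
Mean frequency = N / V = 29 / 23 = 1.26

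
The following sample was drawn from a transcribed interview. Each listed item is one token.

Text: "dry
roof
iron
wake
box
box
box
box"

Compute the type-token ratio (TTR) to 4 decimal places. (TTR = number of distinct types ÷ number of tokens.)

0.6250

N = 8 tokens, V = 5 types.
TTR = V / N = 5 / 8 = 0.6250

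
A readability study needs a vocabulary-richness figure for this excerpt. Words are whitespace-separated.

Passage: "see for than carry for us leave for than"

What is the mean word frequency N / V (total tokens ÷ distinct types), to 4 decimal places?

N = 9 tokens, V = 6 types.
Mean frequency = N / V = 9 / 6 = 1.5000

1.5000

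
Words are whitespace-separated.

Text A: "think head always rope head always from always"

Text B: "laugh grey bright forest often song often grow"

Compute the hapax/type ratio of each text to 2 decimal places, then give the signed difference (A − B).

A: hapax=3, V=5, ratio=0.60
B: hapax=6, V=7, ratio=0.86
Difference = 0.60 − 0.86 = -0.26

-0.26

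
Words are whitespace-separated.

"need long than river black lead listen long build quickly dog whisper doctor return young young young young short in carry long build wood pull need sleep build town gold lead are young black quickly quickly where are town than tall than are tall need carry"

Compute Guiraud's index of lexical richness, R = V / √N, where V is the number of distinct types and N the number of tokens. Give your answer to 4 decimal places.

N = 46, V = 25.
√N = 6.782330
R = 25 / 6.782330 = 3.6860

3.6860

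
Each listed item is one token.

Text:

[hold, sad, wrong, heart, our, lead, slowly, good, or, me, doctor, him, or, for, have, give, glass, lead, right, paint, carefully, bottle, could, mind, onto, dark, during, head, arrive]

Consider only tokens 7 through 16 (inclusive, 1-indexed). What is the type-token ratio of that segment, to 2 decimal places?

0.90

Segment tokens 7–16: slowly, good, or, me, doctor, him, or, for, have, give
Segment N = 10, segment V = 9.
TTR = 9 / 10 = 0.90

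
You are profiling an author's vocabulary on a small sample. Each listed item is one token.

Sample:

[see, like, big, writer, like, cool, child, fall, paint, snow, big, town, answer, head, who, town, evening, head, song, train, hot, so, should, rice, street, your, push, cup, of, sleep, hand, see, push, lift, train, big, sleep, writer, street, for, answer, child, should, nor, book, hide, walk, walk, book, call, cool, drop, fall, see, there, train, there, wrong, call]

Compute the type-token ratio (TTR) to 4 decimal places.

N = 59 tokens, V = 37 types.
TTR = V / N = 37 / 59 = 0.6271

0.6271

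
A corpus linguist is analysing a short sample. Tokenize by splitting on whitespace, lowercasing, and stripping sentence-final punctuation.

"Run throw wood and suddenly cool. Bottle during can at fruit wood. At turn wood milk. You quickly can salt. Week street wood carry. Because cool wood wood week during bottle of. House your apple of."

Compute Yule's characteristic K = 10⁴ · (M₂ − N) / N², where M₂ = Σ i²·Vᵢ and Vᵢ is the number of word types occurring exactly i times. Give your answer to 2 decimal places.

Frequencies: wood:6, cool:2, bottle:2, during:2, can:2, at:2, week:2, of:2, run:1, throw:1, and:1, suddenly:1, fruit:1, turn:1, milk:1, you:1, quickly:1, salt:1, street:1, carry:1, … (4 more, each freq 1)
N = 36. Frequency spectrum: V_1=16, V_2=7, V_6=1
M₂ = 1²·16 + 2²·7 + 6²·1 = 80
K = 10000 × (80 − 36) / 36² = 339.51

339.51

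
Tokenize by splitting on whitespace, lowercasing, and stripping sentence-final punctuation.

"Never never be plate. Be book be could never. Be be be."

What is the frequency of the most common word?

6

Frequencies: be:6, never:3, plate:1, book:1, could:1
Most common: 'be' with frequency 6.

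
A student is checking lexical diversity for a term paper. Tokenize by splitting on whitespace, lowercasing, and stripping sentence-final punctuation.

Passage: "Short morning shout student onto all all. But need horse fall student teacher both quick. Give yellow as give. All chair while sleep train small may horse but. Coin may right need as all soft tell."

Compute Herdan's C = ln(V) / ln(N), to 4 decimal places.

N = 36, V = 26.
ln(V) = 3.258097, ln(N) = 3.583519
C = 3.258097 / 3.583519 = 0.9092

0.9092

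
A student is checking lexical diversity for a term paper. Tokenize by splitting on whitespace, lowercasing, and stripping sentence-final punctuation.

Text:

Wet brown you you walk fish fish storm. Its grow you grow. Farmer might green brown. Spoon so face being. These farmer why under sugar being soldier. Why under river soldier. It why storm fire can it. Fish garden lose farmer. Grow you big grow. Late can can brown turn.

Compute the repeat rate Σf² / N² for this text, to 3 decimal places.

0.046

Frequencies: you:4, grow:4, brown:3, fish:3, farmer:3, why:3, can:3, storm:2, being:2, under:2, soldier:2, it:2, wet:1, walk:1, its:1, might:1, green:1, spoon:1, so:1, face:1, … (9 more, each freq 1)
Σf² = 114; N² = 2500
Repeat rate = 114 / 2500 = 0.046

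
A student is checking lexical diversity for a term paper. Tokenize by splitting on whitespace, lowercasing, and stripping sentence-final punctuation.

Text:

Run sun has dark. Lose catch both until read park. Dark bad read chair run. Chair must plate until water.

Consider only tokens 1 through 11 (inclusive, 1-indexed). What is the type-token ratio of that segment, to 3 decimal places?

Segment tokens 1–11: run, sun, has, dark, lose, catch, both, until, read, park, dark
Segment N = 11, segment V = 10.
TTR = 10 / 11 = 0.909

0.909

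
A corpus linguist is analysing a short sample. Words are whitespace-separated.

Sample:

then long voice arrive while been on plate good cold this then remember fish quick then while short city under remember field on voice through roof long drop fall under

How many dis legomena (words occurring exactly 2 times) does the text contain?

Frequencies: then:3, long:2, voice:2, while:2, on:2, remember:2, under:2, arrive:1, been:1, plate:1, good:1, cold:1, this:1, fish:1, quick:1, short:1, city:1, field:1, through:1, roof:1, … (2 more, each freq 1)
Words with frequency 2: long, on, remember, under, voice, while

6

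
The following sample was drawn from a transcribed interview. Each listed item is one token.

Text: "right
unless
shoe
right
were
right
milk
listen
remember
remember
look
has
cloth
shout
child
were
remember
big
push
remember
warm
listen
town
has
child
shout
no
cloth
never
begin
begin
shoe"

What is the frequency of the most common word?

4

Frequencies: remember:4, right:3, shoe:2, were:2, listen:2, has:2, cloth:2, shout:2, child:2, begin:2, unless:1, milk:1, look:1, big:1, push:1, warm:1, town:1, no:1, never:1
Most common: 'remember' with frequency 4.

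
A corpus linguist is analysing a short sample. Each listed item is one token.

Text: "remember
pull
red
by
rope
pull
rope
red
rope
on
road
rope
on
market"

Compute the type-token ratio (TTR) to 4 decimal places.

0.5714

N = 14 tokens, V = 8 types.
TTR = V / N = 8 / 14 = 0.5714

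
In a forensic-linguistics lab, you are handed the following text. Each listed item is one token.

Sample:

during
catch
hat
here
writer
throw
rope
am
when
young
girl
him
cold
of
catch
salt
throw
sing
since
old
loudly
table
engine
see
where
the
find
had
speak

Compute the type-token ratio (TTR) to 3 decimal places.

N = 29 tokens, V = 27 types.
TTR = V / N = 27 / 29 = 0.931

0.931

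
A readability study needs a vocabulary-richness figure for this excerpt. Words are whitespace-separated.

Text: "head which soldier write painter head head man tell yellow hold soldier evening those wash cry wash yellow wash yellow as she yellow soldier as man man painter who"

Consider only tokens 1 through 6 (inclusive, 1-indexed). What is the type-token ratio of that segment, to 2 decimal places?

Segment tokens 1–6: head, which, soldier, write, painter, head
Segment N = 6, segment V = 5.
TTR = 5 / 6 = 0.83

0.83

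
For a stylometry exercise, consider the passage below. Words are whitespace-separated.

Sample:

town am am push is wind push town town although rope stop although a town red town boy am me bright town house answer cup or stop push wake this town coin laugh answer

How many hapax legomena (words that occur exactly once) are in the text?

15

Frequencies: town:7, am:3, push:3, although:2, stop:2, answer:2, is:1, wind:1, rope:1, a:1, red:1, boy:1, me:1, bright:1, house:1, cup:1, or:1, wake:1, this:1, coin:1, … (1 more, each freq 1)
Hapax (freq=1): a, boy, bright, coin, cup, house, is, laugh, me, or, red, rope, this, wake, wind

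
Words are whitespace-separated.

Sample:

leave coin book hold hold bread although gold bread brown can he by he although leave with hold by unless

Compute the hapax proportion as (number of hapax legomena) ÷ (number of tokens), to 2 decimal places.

0.35

Frequencies: hold:3, leave:2, bread:2, although:2, he:2, by:2, coin:1, book:1, gold:1, brown:1, can:1, with:1, unless:1
Hapax count = 7; token count = 20.
Ratio = 7 / 20 = 0.35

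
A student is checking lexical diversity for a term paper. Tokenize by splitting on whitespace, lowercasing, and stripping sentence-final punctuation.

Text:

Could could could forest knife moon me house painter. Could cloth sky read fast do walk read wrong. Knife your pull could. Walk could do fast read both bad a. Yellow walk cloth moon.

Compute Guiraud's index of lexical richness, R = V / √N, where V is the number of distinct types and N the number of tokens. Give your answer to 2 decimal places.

3.43

N = 34, V = 20.
√N = 5.830952
R = 20 / 5.830952 = 3.43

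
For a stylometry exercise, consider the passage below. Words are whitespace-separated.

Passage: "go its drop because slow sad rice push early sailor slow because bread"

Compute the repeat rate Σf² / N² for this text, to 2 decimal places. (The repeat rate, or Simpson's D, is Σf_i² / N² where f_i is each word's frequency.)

0.10

Frequencies: because:2, slow:2, go:1, its:1, drop:1, sad:1, rice:1, push:1, early:1, sailor:1, bread:1
Σf² = 17; N² = 169
Repeat rate = 17 / 169 = 0.10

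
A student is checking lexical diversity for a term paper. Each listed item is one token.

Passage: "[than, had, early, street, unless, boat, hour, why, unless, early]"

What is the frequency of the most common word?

Frequencies: early:2, unless:2, than:1, had:1, street:1, boat:1, hour:1, why:1
Most common: 'early' with frequency 2.

2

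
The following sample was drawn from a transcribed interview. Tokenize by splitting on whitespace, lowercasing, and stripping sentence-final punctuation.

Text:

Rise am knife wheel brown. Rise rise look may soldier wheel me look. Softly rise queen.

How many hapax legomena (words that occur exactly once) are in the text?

Frequencies: rise:4, wheel:2, look:2, am:1, knife:1, brown:1, may:1, soldier:1, me:1, softly:1, queen:1
Hapax (freq=1): am, brown, knife, may, me, queen, softly, soldier

8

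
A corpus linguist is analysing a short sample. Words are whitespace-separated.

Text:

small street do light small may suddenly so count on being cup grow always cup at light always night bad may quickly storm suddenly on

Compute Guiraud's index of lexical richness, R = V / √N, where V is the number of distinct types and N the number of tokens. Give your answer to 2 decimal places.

3.60

N = 25, V = 18.
√N = 5.000000
R = 18 / 5.000000 = 3.60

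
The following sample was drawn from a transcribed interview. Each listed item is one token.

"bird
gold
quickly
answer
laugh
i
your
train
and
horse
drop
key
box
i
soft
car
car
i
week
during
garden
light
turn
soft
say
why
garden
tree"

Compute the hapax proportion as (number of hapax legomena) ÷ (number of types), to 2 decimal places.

0.83

Frequencies: i:3, soft:2, car:2, garden:2, bird:1, gold:1, quickly:1, answer:1, laugh:1, your:1, train:1, and:1, horse:1, drop:1, key:1, box:1, week:1, during:1, light:1, turn:1, … (3 more, each freq 1)
Hapax count = 19; type count = 23.
Ratio = 19 / 23 = 0.83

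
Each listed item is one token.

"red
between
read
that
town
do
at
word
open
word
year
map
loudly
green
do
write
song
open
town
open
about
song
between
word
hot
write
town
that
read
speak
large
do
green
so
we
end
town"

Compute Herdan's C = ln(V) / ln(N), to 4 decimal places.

0.8560

N = 37, V = 22.
ln(V) = 3.091042, ln(N) = 3.610918
C = 3.091042 / 3.610918 = 0.8560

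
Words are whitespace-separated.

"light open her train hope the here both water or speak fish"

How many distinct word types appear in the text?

Distinct types: {both, fish, her, here, hope, light, open, or, speak, the, train, water}
V = 12

12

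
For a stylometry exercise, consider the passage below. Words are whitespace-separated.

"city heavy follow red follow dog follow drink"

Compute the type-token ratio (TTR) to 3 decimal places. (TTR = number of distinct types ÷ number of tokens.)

0.750

N = 8 tokens, V = 6 types.
TTR = V / N = 6 / 8 = 0.750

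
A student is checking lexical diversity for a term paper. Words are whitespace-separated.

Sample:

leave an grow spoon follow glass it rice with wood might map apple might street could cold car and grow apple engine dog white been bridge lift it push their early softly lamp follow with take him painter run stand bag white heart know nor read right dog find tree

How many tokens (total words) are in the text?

50

Tokens: leave, an, grow, spoon, follow, glass, it, rice, with, wood, might, map, apple, might, street, could, cold, car, and, grow, apple, engine, dog, white, been, bridge, lift, it, push, their, early, softly, lamp, follow, with, take, him, painter, run, stand, bag, white, heart, know, nor, read, right, dog, find, tree
N = 50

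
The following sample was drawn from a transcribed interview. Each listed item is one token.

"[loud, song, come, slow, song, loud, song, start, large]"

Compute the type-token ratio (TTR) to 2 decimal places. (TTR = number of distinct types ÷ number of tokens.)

N = 9 tokens, V = 6 types.
TTR = V / N = 6 / 9 = 0.67

0.67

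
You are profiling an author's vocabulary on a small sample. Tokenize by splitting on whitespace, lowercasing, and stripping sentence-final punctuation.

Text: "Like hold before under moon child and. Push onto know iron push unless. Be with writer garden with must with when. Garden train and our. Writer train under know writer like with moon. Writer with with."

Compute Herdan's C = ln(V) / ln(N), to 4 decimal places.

N = 36, V = 20.
ln(V) = 2.995732, ln(N) = 3.583519
C = 2.995732 / 3.583519 = 0.8360

0.8360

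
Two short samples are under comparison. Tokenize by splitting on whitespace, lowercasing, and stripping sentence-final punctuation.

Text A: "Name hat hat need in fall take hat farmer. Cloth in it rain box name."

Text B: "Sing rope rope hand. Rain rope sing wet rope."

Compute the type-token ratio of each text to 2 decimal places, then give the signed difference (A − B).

0.17

TTR(A) = 11/15 = 0.73
TTR(B) = 5/9 = 0.56
Difference = 0.73 − 0.56 = 0.17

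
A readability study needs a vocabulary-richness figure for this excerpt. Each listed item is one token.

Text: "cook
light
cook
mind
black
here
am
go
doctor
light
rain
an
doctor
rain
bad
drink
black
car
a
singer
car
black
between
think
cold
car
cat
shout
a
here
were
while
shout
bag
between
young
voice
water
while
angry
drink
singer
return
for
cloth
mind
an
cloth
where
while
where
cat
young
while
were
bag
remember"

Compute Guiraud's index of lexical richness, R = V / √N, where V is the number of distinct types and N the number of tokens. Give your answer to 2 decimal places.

4.24

N = 57, V = 32.
√N = 7.549834
R = 32 / 7.549834 = 4.24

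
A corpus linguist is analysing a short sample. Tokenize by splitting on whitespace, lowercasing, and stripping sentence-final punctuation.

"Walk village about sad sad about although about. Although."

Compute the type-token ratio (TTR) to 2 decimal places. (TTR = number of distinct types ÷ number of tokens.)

0.56

N = 9 tokens, V = 5 types.
TTR = V / N = 5 / 9 = 0.56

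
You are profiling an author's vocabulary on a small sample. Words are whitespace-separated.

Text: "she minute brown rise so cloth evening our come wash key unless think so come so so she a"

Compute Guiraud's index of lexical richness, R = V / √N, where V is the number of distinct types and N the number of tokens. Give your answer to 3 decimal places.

N = 19, V = 14.
√N = 4.358899
R = 14 / 4.358899 = 3.212

3.212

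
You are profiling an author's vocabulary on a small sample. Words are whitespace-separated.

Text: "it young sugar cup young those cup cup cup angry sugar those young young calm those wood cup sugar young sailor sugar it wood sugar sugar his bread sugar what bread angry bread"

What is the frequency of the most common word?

7

Frequencies: sugar:7, young:5, cup:5, those:3, bread:3, it:2, angry:2, wood:2, calm:1, sailor:1, his:1, what:1
Most common: 'sugar' with frequency 7.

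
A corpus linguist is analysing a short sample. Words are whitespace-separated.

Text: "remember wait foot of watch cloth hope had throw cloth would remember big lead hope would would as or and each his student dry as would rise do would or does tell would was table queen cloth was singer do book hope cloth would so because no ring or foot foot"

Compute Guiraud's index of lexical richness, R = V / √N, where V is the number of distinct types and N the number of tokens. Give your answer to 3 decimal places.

N = 51, V = 32.
√N = 7.141428
R = 32 / 7.141428 = 4.481

4.481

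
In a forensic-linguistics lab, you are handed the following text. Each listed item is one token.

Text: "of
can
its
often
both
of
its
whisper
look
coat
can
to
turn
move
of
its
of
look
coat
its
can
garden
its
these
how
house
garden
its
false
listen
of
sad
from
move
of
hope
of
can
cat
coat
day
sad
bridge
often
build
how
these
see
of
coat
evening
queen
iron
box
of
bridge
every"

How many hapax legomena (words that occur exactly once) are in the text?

Frequencies: of:9, its:6, can:4, coat:4, often:2, look:2, move:2, garden:2, these:2, how:2, sad:2, bridge:2, both:1, whisper:1, to:1, turn:1, house:1, false:1, listen:1, from:1, … (10 more, each freq 1)
Hapax (freq=1): both, box, build, cat, day, evening, every, false, from, hope, house, iron, listen, queen, see, to, turn, whisper

18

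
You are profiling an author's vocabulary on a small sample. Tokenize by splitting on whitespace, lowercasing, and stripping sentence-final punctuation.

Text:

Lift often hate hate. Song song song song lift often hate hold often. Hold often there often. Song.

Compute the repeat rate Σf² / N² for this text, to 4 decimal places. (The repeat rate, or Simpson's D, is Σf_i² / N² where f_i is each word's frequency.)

0.2099

Frequencies: often:5, song:5, hate:3, lift:2, hold:2, there:1
Σf² = 68; N² = 324
Repeat rate = 68 / 324 = 0.2099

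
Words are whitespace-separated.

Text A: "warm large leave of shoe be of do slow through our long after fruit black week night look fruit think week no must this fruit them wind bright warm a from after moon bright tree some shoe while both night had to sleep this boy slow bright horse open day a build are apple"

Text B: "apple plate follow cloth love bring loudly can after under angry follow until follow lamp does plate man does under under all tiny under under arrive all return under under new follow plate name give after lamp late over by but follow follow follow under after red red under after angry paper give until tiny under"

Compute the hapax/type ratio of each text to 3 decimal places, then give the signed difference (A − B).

0.161

A: hapax=30, V=41, ratio=0.732
B: hapax=16, V=28, ratio=0.571
Difference = 0.732 − 0.571 = 0.161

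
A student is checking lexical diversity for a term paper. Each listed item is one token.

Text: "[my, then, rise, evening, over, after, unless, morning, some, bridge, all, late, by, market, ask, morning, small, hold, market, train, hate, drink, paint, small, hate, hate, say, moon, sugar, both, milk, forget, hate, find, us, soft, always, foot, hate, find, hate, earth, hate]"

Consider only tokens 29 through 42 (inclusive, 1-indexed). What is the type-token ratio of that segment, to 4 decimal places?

Segment tokens 29–42: sugar, both, milk, forget, hate, find, us, soft, always, foot, hate, find, hate, earth
Segment N = 14, segment V = 11.
TTR = 11 / 14 = 0.7857

0.7857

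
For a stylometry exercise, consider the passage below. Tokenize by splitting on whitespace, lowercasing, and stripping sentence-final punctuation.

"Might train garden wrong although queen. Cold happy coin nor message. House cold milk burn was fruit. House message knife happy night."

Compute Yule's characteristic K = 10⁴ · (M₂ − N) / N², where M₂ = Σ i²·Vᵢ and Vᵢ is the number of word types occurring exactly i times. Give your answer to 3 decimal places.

165.289

Frequencies: cold:2, happy:2, message:2, house:2, might:1, train:1, garden:1, wrong:1, although:1, queen:1, coin:1, nor:1, milk:1, burn:1, was:1, fruit:1, knife:1, night:1
N = 22. Frequency spectrum: V_1=14, V_2=4
M₂ = 1²·14 + 2²·4 = 30
K = 10000 × (30 − 22) / 22² = 165.289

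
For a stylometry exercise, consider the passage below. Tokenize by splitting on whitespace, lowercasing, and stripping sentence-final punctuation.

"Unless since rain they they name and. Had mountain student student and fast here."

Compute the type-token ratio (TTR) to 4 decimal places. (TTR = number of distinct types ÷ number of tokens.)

N = 14 tokens, V = 11 types.
TTR = V / N = 11 / 14 = 0.7857

0.7857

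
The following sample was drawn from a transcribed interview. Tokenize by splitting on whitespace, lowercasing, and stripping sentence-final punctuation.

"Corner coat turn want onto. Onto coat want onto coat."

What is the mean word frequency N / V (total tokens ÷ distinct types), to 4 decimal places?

N = 10 tokens, V = 5 types.
Mean frequency = N / V = 10 / 5 = 2.0000

2.0000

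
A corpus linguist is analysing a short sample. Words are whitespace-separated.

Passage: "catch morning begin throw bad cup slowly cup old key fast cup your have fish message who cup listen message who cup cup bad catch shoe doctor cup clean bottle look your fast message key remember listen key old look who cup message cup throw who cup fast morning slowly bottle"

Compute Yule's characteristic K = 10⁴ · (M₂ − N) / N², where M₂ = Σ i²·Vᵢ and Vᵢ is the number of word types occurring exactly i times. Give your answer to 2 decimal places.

Frequencies: cup:10, message:4, who:4, key:3, fast:3, catch:2, morning:2, throw:2, bad:2, slowly:2, old:2, your:2, listen:2, bottle:2, look:2, begin:1, have:1, fish:1, shoe:1, doctor:1, … (2 more, each freq 1)
N = 51. Frequency spectrum: V_1=7, V_2=10, V_3=2, V_4=2, V_10=1
M₂ = 1²·7 + 2²·10 + 3²·2 + 4²·2 + 10²·1 = 197
K = 10000 × (197 − 51) / 51² = 561.32

561.32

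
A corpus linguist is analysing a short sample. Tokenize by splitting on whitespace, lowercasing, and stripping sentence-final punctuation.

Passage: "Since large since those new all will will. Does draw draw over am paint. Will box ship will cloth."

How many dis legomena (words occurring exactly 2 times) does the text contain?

2

Frequencies: will:4, since:2, draw:2, large:1, those:1, new:1, all:1, does:1, over:1, am:1, paint:1, box:1, ship:1, cloth:1
Words with frequency 2: draw, since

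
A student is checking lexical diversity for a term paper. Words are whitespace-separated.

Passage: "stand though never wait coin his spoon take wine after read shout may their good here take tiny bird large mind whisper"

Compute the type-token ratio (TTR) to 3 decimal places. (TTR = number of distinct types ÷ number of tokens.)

N = 22 tokens, V = 21 types.
TTR = V / N = 21 / 22 = 0.955

0.955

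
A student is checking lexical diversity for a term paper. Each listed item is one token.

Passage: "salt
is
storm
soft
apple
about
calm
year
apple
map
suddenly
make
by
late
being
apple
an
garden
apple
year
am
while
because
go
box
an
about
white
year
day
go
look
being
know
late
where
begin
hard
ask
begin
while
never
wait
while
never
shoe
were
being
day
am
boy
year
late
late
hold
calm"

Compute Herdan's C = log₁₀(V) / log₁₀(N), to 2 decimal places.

N = 56, V = 35.
log₁₀(V) = 1.544068, log₁₀(N) = 1.748188
C = 1.544068 / 1.748188 = 0.88

0.88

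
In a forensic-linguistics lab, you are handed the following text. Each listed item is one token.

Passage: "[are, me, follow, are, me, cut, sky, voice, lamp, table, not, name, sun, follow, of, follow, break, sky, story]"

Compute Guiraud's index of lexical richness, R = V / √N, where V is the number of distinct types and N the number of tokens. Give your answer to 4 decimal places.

3.2118

N = 19, V = 14.
√N = 4.358899
R = 14 / 4.358899 = 3.2118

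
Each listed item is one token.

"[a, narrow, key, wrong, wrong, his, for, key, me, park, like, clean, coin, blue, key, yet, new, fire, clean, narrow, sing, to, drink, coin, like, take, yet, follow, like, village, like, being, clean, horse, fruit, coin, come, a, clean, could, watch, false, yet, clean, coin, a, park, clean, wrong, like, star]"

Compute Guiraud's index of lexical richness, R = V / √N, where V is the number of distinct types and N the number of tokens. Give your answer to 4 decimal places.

N = 51, V = 29.
√N = 7.141428
R = 29 / 7.141428 = 4.0608

4.0608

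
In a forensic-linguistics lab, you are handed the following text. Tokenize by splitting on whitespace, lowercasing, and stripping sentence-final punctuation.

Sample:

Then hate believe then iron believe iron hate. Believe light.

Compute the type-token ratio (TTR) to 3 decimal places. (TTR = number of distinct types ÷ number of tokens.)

0.500

N = 10 tokens, V = 5 types.
TTR = V / N = 5 / 10 = 0.500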